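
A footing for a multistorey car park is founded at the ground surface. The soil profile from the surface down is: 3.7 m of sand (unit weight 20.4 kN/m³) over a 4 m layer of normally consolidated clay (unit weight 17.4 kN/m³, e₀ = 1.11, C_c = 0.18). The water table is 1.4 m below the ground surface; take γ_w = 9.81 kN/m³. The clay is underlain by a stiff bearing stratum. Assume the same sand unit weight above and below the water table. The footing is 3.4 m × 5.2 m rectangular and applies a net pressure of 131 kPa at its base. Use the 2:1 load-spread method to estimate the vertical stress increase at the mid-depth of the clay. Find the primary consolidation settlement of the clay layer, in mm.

S_c ≈ 43.7 mm

Mid-depth of clay below the ground surface: z = 3.7 + 4/2 = 5.7 m.
Total vertical stress at mid-clay: σ_v = 20.4×3.7 + 17.4×2 = 110.28 kPa.
Pore pressure: u = 9.81×(5.7 − 1.4) = 42.183 kPa.
Initial effective stress: σ'_0 = σ_v − u = 110.28 − 42.183 = 68.097 kPa.
Stress increase at mid-clay by the 2:1 spreading method:
Δσ = qBL/((B+z)(L+z)) = 131×3.4×5.2/((3.4+5.7)(5.2+5.7)) = 23.35 kPa
Final effective stress: σ'_f = σ'_0 + Δσ = 68.097 + 23.35 = 91.447 kPa.
Normally consolidated clay, so the full stress increment lies on the virgin compression line:
S_c = C_c·H/(1+e₀)·log₁₀(σ'_f/σ'_0) = 0.18×4/(1+1.11)×log₁₀(91.447/68.097)
    = 0.34123 × 0.12804 = 0.04369 m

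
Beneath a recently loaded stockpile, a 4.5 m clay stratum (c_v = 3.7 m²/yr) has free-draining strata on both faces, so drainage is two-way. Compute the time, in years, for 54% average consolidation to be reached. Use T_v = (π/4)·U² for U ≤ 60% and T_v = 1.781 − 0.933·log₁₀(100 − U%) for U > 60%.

t ≈ 0.313 years

Drainage path length: H_d = H/2 = 2.25 m (double drainage).
U ≤ 60%: T_v = (π/4)·U² = (π/4)×0.54² = 0.22902.
t = T_v·H_d²/c_v = 0.22902×2.25²/3.7 = 0.3134 years.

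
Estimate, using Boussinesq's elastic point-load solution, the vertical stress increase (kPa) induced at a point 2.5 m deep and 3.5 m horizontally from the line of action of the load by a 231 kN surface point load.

Δσ_z ≈ 1.17 kPa

Boussinesq vertical stress below a point load on an elastic half-space:
Δσ_z = 3P/(2πz²) · [1 + (r/z)²]^(−5/2)
r/z = 3.5/2.5 = 1.4; [1+(r/z)²]^(−5/2) = 0.066339.
Δσ_z = 3×231/(2π×2.5²) × 0.066339 = 17.647 × 0.066339 = 1.171 kPa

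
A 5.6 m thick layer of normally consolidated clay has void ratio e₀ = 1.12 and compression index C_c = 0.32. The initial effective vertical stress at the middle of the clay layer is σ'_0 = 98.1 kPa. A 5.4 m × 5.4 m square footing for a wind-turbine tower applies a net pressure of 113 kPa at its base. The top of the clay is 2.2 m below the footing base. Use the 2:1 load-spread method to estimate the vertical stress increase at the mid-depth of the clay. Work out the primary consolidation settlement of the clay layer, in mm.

S_c ≈ 99.3 mm

Mid-depth of clay below the footing base: z = 2.2 + 5.6/2 = 5 m.
Stress increase at mid-clay by the 2:1 spreading method:
Δσ = qBL/((B+z)(L+z)) = 113×5.4×5.4/((5.4+5)(5.4+5)) = 30.465 kPa
Final effective stress: σ'_f = σ'_0 + Δσ = 98.1 + 30.465 = 128.56 kPa.
Normally consolidated clay, so the full stress increment lies on the virgin compression line:
S_c = C_c·H/(1+e₀)·log₁₀(σ'_f/σ'_0) = 0.32×5.6/(1+1.12)×log₁₀(128.56/98.1)
    = 0.84528 × 0.11744 = 0.09927 m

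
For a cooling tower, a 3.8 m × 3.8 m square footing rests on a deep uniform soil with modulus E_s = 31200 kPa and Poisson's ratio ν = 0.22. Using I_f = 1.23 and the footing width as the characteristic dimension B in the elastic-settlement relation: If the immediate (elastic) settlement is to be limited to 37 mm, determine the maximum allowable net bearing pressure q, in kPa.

q ≈ 260 kPa

S_e = q·B·(1−ν²)/E_s · I_f  ⇒  q = S_e·E_s / (B·(1−ν²)·I_f).
q = 0.037 × 31200 / (3.8 × 0.9516 × 1.23) = 259.5 kPa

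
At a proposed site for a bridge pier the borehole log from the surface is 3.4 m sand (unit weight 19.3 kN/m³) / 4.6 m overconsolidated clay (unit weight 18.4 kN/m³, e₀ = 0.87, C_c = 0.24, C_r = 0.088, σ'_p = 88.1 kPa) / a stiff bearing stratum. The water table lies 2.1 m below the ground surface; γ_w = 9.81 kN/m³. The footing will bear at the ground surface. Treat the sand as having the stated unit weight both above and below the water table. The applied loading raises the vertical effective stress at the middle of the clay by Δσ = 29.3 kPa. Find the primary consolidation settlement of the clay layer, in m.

Mid-depth of clay below the ground surface: z = 3.4 + 4.6/2 = 5.7 m.
Total vertical stress at mid-clay: σ_v = 19.3×3.4 + 18.4×2.3 = 107.94 kPa.
Pore pressure: u = 9.81×(5.7 − 2.1) = 35.316 kPa.
Initial effective stress: σ'_0 = σ_v − u = 107.94 − 35.316 = 72.624 kPa.
Final effective stress: σ'_f = 72.624 + 29.3 = 101.92 kPa.
σ'_f = 101.92 > σ'_p = 88.1 kPa, so the stress path crosses the preconsolidation pressure — recompression up to σ'_p, then virgin compression beyond:
S_c = H/(1+e₀)·[C_r·log₁₀(σ'_p/σ'_0) + C_c·log₁₀(σ'_f/σ'_p)]
    = 4.6/1.87 × [0.088×log₁₀(88.1/72.624) + 0.24×log₁₀(101.92/88.1)]
    = 2.4599 × [0.0073828 + 0.015188] = 0.05552 m

S_c ≈ 0.0555 m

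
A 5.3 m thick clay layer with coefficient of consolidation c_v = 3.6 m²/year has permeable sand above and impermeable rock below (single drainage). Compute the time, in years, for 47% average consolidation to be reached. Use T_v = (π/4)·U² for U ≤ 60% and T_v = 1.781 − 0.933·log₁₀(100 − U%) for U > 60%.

t ≈ 1.35 years

Drainage path length: H_d = H = 5.3 m (single drainage).
U ≤ 60%: T_v = (π/4)·U² = (π/4)×0.47² = 0.17349.
t = T_v·H_d²/c_v = 0.17349×5.3²/3.6 = 1.354 years.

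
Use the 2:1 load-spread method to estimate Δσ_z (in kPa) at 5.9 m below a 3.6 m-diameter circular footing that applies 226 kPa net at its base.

By the 2:1 method the load spreads at 1 horizontal : 2 vertical, so at depth z the loaded area has grown by z in each plan dimension:
Δσ ≈ qD²/(D+z)² = 226×3.6²/(3.6+5.9)² = 32.454 kPa

Δσ_z ≈ 32.5 kPa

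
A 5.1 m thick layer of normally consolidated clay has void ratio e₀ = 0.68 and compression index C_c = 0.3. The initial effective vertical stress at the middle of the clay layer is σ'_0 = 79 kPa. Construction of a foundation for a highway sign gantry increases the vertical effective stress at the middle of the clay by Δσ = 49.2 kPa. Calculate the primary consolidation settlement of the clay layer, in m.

Final effective stress: σ'_f = σ'_0 + Δσ = 79 + 49.2 = 128.2 kPa.
Normally consolidated clay, so the full stress increment lies on the virgin compression line:
S_c = C_c·H/(1+e₀)·log₁₀(σ'_f/σ'_0) = 0.3×5.1/(1+0.68)×log₁₀(128.2/79)
    = 0.91071 × 0.21026 = 0.1915 m

S_c ≈ 0.191 m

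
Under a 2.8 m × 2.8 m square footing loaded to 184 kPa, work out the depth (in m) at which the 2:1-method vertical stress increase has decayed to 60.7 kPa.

2:1 spreading — at depth z the loaded area has grown by z in each plan dimension:
qB²/(B+z)² = Δσ_z ⇒ z = B(√(q/Δσ_z) − 1) = 2.8×(√(184/60.7) − 1) = 2.075 m

z ≈ 2.07 m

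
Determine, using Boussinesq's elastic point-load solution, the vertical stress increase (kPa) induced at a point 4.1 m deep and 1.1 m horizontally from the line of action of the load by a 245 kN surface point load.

Δσ_z ≈ 5.85 kPa

Boussinesq vertical stress below a point load on an elastic half-space:
Δσ_z = 3P/(2πz²) · [1 + (r/z)²]^(−5/2)
r/z = 1.1/4.1 = 0.26829; [1+(r/z)²]^(−5/2) = 0.84049.
Δσ_z = 3×245/(2π×4.1²) × 0.84049 = 6.9589 × 0.84049 = 5.849 kPa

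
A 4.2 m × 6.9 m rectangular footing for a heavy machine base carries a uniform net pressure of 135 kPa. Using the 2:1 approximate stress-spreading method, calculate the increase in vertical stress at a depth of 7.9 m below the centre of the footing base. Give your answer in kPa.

Δσ_z ≈ 21.8 kPa

By the 2:1 method the load spreads at 1 horizontal : 2 vertical, so at depth z the loaded area has grown by z in each plan dimension:
Δσ = qBL/((B+z)(L+z)) = 135×4.2×6.9/((4.2+7.9)(6.9+7.9)) = 21.847 kPa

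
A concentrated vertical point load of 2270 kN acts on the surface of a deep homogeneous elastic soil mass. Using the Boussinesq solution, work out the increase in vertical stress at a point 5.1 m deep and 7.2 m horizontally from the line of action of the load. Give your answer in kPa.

Boussinesq vertical stress below a point load on an elastic half-space:
Δσ_z = 3P/(2πz²) · [1 + (r/z)²]^(−5/2)
r/z = 7.2/5.1 = 1.4118; [1+(r/z)²]^(−5/2) = 0.064521.
Δσ_z = 3×2270/(2π×5.1²) × 0.064521 = 41.67 × 0.064521 = 2.689 kPa

Δσ_z ≈ 2.69 kPa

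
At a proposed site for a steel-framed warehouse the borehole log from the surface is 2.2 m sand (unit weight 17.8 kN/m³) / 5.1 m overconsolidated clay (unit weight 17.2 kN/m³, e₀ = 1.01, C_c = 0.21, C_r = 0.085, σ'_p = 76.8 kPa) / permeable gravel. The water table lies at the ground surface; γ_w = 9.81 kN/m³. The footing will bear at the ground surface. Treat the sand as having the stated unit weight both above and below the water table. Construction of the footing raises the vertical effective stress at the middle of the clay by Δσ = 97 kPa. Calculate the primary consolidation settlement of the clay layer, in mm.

S_c ≈ 198 mm

Mid-depth of clay below the ground surface: z = 2.2 + 5.1/2 = 4.75 m.
Total vertical stress at mid-clay: σ_v = 17.8×2.2 + 17.2×2.55 = 83.02 kPa.
Pore pressure: u = 9.81×(4.75 − 0) = 46.598 kPa.
Initial effective stress: σ'_0 = σ_v − u = 83.02 − 46.598 = 36.422 kPa.
Final effective stress: σ'_f = 36.422 + 97 = 133.42 kPa.
σ'_f = 133.42 > σ'_p = 76.8 kPa, so the stress path crosses the preconsolidation pressure — recompression up to σ'_p, then virgin compression beyond:
S_c = H/(1+e₀)·[C_r·log₁₀(σ'_p/σ'_0) + C_c·log₁₀(σ'_f/σ'_p)]
    = 5.1/2.01 × [0.085×log₁₀(76.8/36.422) + 0.21×log₁₀(133.42/76.8)]
    = 2.5373 × [0.02754 + 0.050371] = 0.1977 m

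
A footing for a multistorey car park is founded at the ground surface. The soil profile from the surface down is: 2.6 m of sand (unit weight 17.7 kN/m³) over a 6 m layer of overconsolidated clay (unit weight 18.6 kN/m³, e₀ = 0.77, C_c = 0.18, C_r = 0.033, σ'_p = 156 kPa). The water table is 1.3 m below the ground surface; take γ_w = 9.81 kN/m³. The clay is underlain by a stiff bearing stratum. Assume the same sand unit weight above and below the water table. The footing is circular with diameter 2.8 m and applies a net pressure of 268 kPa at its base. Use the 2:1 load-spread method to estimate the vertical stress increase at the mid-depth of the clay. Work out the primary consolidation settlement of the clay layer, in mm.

S_c ≈ 19.7 mm

Mid-depth of clay below the ground surface: z = 2.6 + 6/2 = 5.6 m.
Total vertical stress at mid-clay: σ_v = 17.7×2.6 + 18.6×3 = 101.82 kPa.
Pore pressure: u = 9.81×(5.6 − 1.3) = 42.183 kPa.
Initial effective stress: σ'_0 = σ_v − u = 101.82 − 42.183 = 59.637 kPa.
Stress increase at mid-clay by the 2:1 spreading method:
Δσ ≈ qD²/(D+z)² = 268×2.8²/(2.8+5.6)² = 29.778 kPa
Final effective stress: σ'_f = 59.637 + 29.778 = 89.415 kPa.
σ'_f = 89.415 ≤ σ'_p = 156 kPa, so the clay remains overconsolidated and only the recompression index applies:
S_c = C_r·H/(1+e₀)·log₁₀(σ'_f/σ'_0) = 0.033×6/1.77×log₁₀(89.415/59.637)
    = 0.11186 × 0.17589 = 0.01968 m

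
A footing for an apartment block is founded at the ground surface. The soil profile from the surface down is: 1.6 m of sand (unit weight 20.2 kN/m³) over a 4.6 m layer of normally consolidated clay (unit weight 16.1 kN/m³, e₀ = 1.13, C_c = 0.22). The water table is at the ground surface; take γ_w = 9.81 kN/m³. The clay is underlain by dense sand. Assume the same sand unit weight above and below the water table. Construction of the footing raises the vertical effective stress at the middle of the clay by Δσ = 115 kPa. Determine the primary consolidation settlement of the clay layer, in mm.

Mid-depth of clay below the ground surface: z = 1.6 + 4.6/2 = 3.9 m.
Total vertical stress at mid-clay: σ_v = 20.2×1.6 + 16.1×2.3 = 69.35 kPa.
Pore pressure: u = 9.81×(3.9 − 0) = 38.259 kPa.
Initial effective stress: σ'_0 = σ_v − u = 69.35 − 38.259 = 31.091 kPa.
Final effective stress: σ'_f = σ'_0 + Δσ = 31.091 + 115 = 146.09 kPa.
Normally consolidated clay, so the full stress increment lies on the virgin compression line:
S_c = C_c·H/(1+e₀)·log₁₀(σ'_f/σ'_0) = 0.22×4.6/(1+1.13)×log₁₀(146.09/31.091)
    = 0.47512 × 0.67199 = 0.3193 m

S_c ≈ 319 mm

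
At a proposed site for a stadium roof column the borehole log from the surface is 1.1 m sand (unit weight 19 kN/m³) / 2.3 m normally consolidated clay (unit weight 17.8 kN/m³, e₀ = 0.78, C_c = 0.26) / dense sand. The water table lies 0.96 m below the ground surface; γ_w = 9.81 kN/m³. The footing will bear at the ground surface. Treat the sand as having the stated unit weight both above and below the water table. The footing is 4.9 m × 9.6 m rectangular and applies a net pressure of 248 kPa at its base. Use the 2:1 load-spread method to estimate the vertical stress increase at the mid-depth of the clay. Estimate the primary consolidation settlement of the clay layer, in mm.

Mid-depth of clay below the ground surface: z = 1.1 + 2.3/2 = 2.25 m.
Total vertical stress at mid-clay: σ_v = 19×1.1 + 17.8×1.15 = 41.37 kPa.
Pore pressure: u = 9.81×(2.25 − 0.96) = 12.655 kPa.
Initial effective stress: σ'_0 = σ_v − u = 41.37 − 12.655 = 28.715 kPa.
Stress increase at mid-clay by the 2:1 spreading method:
Δσ = qBL/((B+z)(L+z)) = 248×4.9×9.6/((4.9+2.25)(9.6+2.25)) = 137.69 kPa
Final effective stress: σ'_f = σ'_0 + Δσ = 28.715 + 137.69 = 166.41 kPa.
Normally consolidated clay, so the full stress increment lies on the virgin compression line:
S_c = C_c·H/(1+e₀)·log₁₀(σ'_f/σ'_0) = 0.26×2.3/(1+0.78)×log₁₀(166.41/28.715)
    = 0.33596 × 0.76307 = 0.2564 m

S_c ≈ 256 mm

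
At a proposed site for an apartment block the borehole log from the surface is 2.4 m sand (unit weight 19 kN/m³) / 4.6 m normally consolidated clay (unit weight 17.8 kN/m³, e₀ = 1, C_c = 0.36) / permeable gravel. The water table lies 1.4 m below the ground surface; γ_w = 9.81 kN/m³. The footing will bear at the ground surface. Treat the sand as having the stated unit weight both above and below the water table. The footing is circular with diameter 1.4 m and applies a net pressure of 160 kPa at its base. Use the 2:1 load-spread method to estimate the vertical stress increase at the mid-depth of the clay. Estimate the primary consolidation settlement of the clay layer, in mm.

Mid-depth of clay below the ground surface: z = 2.4 + 4.6/2 = 4.7 m.
Total vertical stress at mid-clay: σ_v = 19×2.4 + 17.8×2.3 = 86.54 kPa.
Pore pressure: u = 9.81×(4.7 − 1.4) = 32.373 kPa.
Initial effective stress: σ'_0 = σ_v − u = 86.54 − 32.373 = 54.167 kPa.
Stress increase at mid-clay by the 2:1 spreading method:
Δσ ≈ qD²/(D+z)² = 160×1.4²/(1.4+4.7)² = 8.4278 kPa
Final effective stress: σ'_f = σ'_0 + Δσ = 54.167 + 8.4278 = 62.595 kPa.
Normally consolidated clay, so the full stress increment lies on the virgin compression line:
S_c = C_c·H/(1+e₀)·log₁₀(σ'_f/σ'_0) = 0.36×4.6/(1+1)×log₁₀(62.595/54.167)
    = 0.828 × 0.062805 = 0.052 m

S_c ≈ 52 mm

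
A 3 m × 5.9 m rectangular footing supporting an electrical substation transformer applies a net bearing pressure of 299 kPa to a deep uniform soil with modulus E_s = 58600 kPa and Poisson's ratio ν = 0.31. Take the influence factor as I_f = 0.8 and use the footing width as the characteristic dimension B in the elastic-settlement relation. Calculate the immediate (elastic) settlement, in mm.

S_e ≈ 11.1 mm

Immediate (elastic) settlement: S_e = q·B·(1−ν²)/E_s · I_f.
S_e = 299 × 3 × (1 − 0.31²) / 58600 × 0.8
    = 299 × 3 × 0.9039 / 58600 × 0.8
    = 0.01107 m = 11.07 mm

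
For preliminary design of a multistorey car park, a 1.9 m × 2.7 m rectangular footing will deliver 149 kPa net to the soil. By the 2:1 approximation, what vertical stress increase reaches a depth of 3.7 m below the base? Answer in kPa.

Δσ_z ≈ 21.3 kPa

By the 2:1 method the load spreads at 1 horizontal : 2 vertical, so at depth z the loaded area has grown by z in each plan dimension:
Δσ = qBL/((B+z)(L+z)) = 149×1.9×2.7/((1.9+3.7)(2.7+3.7)) = 21.327 kPa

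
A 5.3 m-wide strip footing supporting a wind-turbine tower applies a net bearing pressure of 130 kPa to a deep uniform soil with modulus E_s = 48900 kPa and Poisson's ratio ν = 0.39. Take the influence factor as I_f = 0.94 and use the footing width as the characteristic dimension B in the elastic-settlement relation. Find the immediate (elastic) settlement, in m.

Immediate (elastic) settlement: S_e = q·B·(1−ν²)/E_s · I_f.
S_e = 130 × 5.3 × (1 − 0.39²) / 48900 × 0.94
    = 130 × 5.3 × 0.8479 / 48900 × 0.94
    = 0.01123 m

S_e ≈ 0.0112 m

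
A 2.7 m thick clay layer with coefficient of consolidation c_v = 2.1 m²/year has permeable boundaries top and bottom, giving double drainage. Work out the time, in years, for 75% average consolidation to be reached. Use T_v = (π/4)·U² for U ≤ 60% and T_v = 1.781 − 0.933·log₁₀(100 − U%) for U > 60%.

t ≈ 0.414 years

Drainage path length: H_d = H/2 = 1.35 m (double drainage).
U > 60%: T_v = 1.781 − 0.933·log₁₀(100 − 75) = 0.47672.
t = T_v·H_d²/c_v = 0.47672×1.35²/2.1 = 0.4137 years.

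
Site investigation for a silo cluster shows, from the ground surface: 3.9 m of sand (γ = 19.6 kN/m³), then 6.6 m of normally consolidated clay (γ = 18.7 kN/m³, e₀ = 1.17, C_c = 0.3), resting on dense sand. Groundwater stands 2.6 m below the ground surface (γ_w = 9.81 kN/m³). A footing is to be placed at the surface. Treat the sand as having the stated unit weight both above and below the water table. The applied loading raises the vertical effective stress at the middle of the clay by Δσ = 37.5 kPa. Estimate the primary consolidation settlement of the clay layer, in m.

S_c ≈ 0.134 m

Mid-depth of clay below the ground surface: z = 3.9 + 6.6/2 = 7.2 m.
Total vertical stress at mid-clay: σ_v = 19.6×3.9 + 18.7×3.3 = 138.15 kPa.
Pore pressure: u = 9.81×(7.2 − 2.6) = 45.126 kPa.
Initial effective stress: σ'_0 = σ_v − u = 138.15 − 45.126 = 93.024 kPa.
Final effective stress: σ'_f = σ'_0 + Δσ = 93.024 + 37.5 = 130.52 kPa.
Normally consolidated clay, so the full stress increment lies on the virgin compression line:
S_c = C_c·H/(1+e₀)·log₁₀(σ'_f/σ'_0) = 0.3×6.6/(1+1.17)×log₁₀(130.52/93.024)
    = 0.91244 × 0.14708 = 0.1342 m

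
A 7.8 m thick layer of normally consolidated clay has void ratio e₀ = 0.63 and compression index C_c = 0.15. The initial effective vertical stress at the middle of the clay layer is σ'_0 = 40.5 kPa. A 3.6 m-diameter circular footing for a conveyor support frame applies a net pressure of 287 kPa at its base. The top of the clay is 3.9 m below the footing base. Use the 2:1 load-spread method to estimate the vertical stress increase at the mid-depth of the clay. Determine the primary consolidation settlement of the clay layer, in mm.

S_c ≈ 167 mm

Mid-depth of clay below the footing base: z = 3.9 + 7.8/2 = 7.8 m.
Stress increase at mid-clay by the 2:1 spreading method:
Δσ ≈ qD²/(D+z)² = 287×3.6²/(3.6+7.8)² = 28.62 kPa
Final effective stress: σ'_f = σ'_0 + Δσ = 40.5 + 28.62 = 69.12 kPa.
Normally consolidated clay, so the full stress increment lies on the virgin compression line:
S_c = C_c·H/(1+e₀)·log₁₀(σ'_f/σ'_0) = 0.15×7.8/(1+0.63)×log₁₀(69.12/40.5)
    = 0.71779 × 0.23215 = 0.1666 m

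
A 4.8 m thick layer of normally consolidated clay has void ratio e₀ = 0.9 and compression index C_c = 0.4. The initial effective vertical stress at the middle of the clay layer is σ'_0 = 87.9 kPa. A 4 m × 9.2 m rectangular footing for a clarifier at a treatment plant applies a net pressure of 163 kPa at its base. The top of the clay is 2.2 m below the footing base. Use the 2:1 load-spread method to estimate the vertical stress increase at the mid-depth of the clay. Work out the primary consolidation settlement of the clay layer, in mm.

S_c ≈ 199 mm

Mid-depth of clay below the footing base: z = 2.2 + 4.8/2 = 4.6 m.
Stress increase at mid-clay by the 2:1 spreading method:
Δσ = qBL/((B+z)(L+z)) = 163×4×9.2/((4+4.6)(9.2+4.6)) = 50.543 kPa
Final effective stress: σ'_f = σ'_0 + Δσ = 87.9 + 50.543 = 138.44 kPa.
Normally consolidated clay, so the full stress increment lies on the virgin compression line:
S_c = C_c·H/(1+e₀)·log₁₀(σ'_f/σ'_0) = 0.4×4.8/(1+0.9)×log₁₀(138.44/87.9)
    = 1.0105 × 0.19727 = 0.1993 m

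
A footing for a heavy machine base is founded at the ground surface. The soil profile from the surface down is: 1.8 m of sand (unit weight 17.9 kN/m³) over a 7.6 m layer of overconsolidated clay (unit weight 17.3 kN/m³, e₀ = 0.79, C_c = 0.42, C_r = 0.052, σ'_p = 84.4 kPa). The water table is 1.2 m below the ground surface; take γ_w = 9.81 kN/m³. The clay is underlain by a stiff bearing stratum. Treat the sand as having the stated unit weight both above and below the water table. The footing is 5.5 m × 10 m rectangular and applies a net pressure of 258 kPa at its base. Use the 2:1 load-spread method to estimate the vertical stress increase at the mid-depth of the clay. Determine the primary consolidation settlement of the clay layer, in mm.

Mid-depth of clay below the ground surface: z = 1.8 + 7.6/2 = 5.6 m.
Total vertical stress at mid-clay: σ_v = 17.9×1.8 + 17.3×3.8 = 97.96 kPa.
Pore pressure: u = 9.81×(5.6 − 1.2) = 43.164 kPa.
Initial effective stress: σ'_0 = σ_v − u = 97.96 − 43.164 = 54.796 kPa.
Stress increase at mid-clay by the 2:1 spreading method:
Δσ = qBL/((B+z)(L+z)) = 258×5.5×10/((5.5+5.6)(10+5.6)) = 81.947 kPa
Final effective stress: σ'_f = 54.796 + 81.947 = 136.74 kPa.
σ'_f = 136.74 > σ'_p = 84.4 kPa, so the stress path crosses the preconsolidation pressure — recompression up to σ'_p, then virgin compression beyond:
S_c = H/(1+e₀)·[C_r·log₁₀(σ'_p/σ'_0) + C_c·log₁₀(σ'_f/σ'_p)]
    = 7.6/1.79 × [0.052×log₁₀(84.4/54.796) + 0.42×log₁₀(136.74/84.4)]
    = 4.2458 × [0.0097549 + 0.088012] = 0.4151 m

S_c ≈ 415 mm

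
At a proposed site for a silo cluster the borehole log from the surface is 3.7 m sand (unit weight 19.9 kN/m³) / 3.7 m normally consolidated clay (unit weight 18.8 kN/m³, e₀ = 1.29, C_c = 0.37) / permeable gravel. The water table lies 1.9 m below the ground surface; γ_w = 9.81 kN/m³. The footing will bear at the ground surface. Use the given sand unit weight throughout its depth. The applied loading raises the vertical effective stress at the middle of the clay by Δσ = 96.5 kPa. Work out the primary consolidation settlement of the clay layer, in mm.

Mid-depth of clay below the ground surface: z = 3.7 + 3.7/2 = 5.55 m.
Total vertical stress at mid-clay: σ_v = 19.9×3.7 + 18.8×1.85 = 108.41 kPa.
Pore pressure: u = 9.81×(5.55 − 1.9) = 35.806 kPa.
Initial effective stress: σ'_0 = σ_v − u = 108.41 − 35.806 = 72.604 kPa.
Final effective stress: σ'_f = σ'_0 + Δσ = 72.604 + 96.5 = 169.1 kPa.
Normally consolidated clay, so the full stress increment lies on the virgin compression line:
S_c = C_c·H/(1+e₀)·log₁₀(σ'_f/σ'_0) = 0.37×3.7/(1+1.29)×log₁₀(169.1/72.604)
    = 0.59782 × 0.36718 = 0.2195 m

S_c ≈ 220 mm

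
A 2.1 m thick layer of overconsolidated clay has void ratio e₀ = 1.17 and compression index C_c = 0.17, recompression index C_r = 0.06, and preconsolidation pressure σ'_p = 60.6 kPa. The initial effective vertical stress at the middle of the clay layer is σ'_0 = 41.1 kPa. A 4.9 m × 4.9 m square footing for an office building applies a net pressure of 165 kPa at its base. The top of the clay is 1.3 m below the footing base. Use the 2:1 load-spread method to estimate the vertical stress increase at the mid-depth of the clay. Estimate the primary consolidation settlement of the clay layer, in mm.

Mid-depth of clay below the footing base: z = 1.3 + 2.1/2 = 2.35 m.
Stress increase at mid-clay by the 2:1 spreading method:
Δσ = qBL/((B+z)(L+z)) = 165×4.9×4.9/((4.9+2.35)(4.9+2.35)) = 75.37 kPa
Final effective stress: σ'_f = 41.1 + 75.37 = 116.47 kPa.
σ'_f = 116.47 > σ'_p = 60.6 kPa, so the stress path crosses the preconsolidation pressure — recompression up to σ'_p, then virgin compression beyond:
S_c = H/(1+e₀)·[C_r·log₁₀(σ'_p/σ'_0) + C_c·log₁₀(σ'_f/σ'_p)]
    = 2.1/2.17 × [0.06×log₁₀(60.6/41.1) + 0.17×log₁₀(116.47/60.6)]
    = 0.96774 × [0.010118 + 0.048236] = 0.05647 m

S_c ≈ 56.5 mm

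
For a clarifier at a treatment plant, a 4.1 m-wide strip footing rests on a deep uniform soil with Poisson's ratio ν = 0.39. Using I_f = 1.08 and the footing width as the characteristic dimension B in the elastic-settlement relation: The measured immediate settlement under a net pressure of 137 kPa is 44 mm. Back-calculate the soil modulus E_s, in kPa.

S_e = q·B·(1−ν²)/E_s · I_f  ⇒  E_s = q·B·(1−ν²)·I_f / S_e.
E_s = 137 × 4.1 × 0.8479 × 1.08 / 0.044 = 11690 kPa

E_s ≈ 11700 kPa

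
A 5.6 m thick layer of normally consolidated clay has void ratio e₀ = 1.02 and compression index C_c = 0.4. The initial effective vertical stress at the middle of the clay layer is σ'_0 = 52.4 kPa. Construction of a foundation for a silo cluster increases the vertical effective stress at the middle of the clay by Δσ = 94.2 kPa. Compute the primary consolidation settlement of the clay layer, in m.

S_c ≈ 0.495 m

Final effective stress: σ'_f = σ'_0 + Δσ = 52.4 + 94.2 = 146.6 kPa.
Normally consolidated clay, so the full stress increment lies on the virgin compression line:
S_c = C_c·H/(1+e₀)·log₁₀(σ'_f/σ'_0) = 0.4×5.6/(1+1.02)×log₁₀(146.6/52.4)
    = 1.1089 × 0.4468 = 0.4955 m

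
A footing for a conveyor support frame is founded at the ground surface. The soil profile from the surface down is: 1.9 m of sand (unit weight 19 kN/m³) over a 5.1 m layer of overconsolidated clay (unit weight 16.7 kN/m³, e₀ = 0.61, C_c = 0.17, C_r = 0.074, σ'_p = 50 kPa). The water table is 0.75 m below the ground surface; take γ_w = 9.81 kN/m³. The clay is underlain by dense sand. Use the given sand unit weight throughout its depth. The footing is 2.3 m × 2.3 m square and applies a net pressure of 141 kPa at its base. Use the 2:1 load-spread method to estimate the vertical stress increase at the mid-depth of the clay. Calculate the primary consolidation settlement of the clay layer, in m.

Mid-depth of clay below the ground surface: z = 1.9 + 5.1/2 = 4.45 m.
Total vertical stress at mid-clay: σ_v = 19×1.9 + 16.7×2.55 = 78.685 kPa.
Pore pressure: u = 9.81×(4.45 − 0.75) = 36.297 kPa.
Initial effective stress: σ'_0 = σ_v − u = 78.685 − 36.297 = 42.388 kPa.
Stress increase at mid-clay by the 2:1 spreading method:
Δσ = qBL/((B+z)(L+z)) = 141×2.3×2.3/((2.3+4.45)(2.3+4.45)) = 16.371 kPa
Final effective stress: σ'_f = 42.388 + 16.371 = 58.759 kPa.
σ'_f = 58.759 > σ'_p = 50 kPa, so the stress path crosses the preconsolidation pressure — recompression up to σ'_p, then virgin compression beyond:
S_c = H/(1+e₀)·[C_r·log₁₀(σ'_p/σ'_0) + C_c·log₁₀(σ'_f/σ'_p)]
    = 5.1/1.61 × [0.074×log₁₀(50/42.388) + 0.17×log₁₀(58.759/50)]
    = 3.1677 × [0.0053078 + 0.011918] = 0.05457 m

S_c ≈ 0.0546 m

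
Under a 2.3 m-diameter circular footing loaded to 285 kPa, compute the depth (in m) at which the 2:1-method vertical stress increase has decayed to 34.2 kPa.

2:1 spreading — at depth z the loaded area has grown by z in each plan dimension:
qD²/(D+z)² = Δσ_z ⇒ z = D(√(q/Δσ_z) − 1) = 2.3×(√(285/34.2) − 1) = 4.34 m

z ≈ 4.34 m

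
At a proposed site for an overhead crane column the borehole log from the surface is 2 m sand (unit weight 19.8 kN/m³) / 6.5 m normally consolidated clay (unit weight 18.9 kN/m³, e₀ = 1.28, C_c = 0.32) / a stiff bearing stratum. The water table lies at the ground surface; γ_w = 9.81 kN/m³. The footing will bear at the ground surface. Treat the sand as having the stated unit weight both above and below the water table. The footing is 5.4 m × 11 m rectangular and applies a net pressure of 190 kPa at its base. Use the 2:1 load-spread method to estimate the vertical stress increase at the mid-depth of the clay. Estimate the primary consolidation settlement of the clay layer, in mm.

Mid-depth of clay below the ground surface: z = 2 + 6.5/2 = 5.25 m.
Total vertical stress at mid-clay: σ_v = 19.8×2 + 18.9×3.25 = 101.03 kPa.
Pore pressure: u = 9.81×(5.25 − 0) = 51.503 kPa.
Initial effective stress: σ'_0 = σ_v − u = 101.03 − 51.503 = 49.527 kPa.
Stress increase at mid-clay by the 2:1 spreading method:
Δσ = qBL/((B+z)(L+z)) = 190×5.4×11/((5.4+5.25)(11+5.25)) = 65.213 kPa
Final effective stress: σ'_f = σ'_0 + Δσ = 49.527 + 65.213 = 114.74 kPa.
Normally consolidated clay, so the full stress increment lies on the virgin compression line:
S_c = C_c·H/(1+e₀)·log₁₀(σ'_f/σ'_0) = 0.32×6.5/(1+1.28)×log₁₀(114.74/49.527)
    = 0.91228 × 0.36487 = 0.3329 m

S_c ≈ 333 mm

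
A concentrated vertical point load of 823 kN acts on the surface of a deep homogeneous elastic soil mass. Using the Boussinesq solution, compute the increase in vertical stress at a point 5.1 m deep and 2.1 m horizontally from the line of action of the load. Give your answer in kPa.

Δσ_z ≈ 10.2 kPa

Boussinesq vertical stress below a point load on an elastic half-space:
Δσ_z = 3P/(2πz²) · [1 + (r/z)²]^(−5/2)
r/z = 2.1/5.1 = 0.41176; [1+(r/z)²]^(−5/2) = 0.67601.
Δσ_z = 3×823/(2π×5.1²) × 0.67601 = 15.108 × 0.67601 = 10.21 kPa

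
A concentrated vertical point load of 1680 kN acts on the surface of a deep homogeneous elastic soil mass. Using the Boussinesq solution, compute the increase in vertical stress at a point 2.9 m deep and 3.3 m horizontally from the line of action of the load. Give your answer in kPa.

Boussinesq vertical stress below a point load on an elastic half-space:
Δσ_z = 3P/(2πz²) · [1 + (r/z)²]^(−5/2)
r/z = 3.3/2.9 = 1.1379; [1+(r/z)²]^(−5/2) = 0.12534.
Δσ_z = 3×1680/(2π×2.9²) × 0.12534 = 95.379 × 0.12534 = 11.95 kPa

Δσ_z ≈ 12 kPa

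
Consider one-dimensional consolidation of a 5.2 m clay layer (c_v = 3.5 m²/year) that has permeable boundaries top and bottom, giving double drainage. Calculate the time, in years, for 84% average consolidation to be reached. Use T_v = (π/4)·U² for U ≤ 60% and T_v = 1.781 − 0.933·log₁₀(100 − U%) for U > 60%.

t ≈ 1.27 years

Drainage path length: H_d = H/2 = 2.6 m (double drainage).
U > 60%: T_v = 1.781 − 0.933·log₁₀(100 − 84) = 0.65756.
t = T_v·H_d²/c_v = 0.65756×2.6²/3.5 = 1.27 years.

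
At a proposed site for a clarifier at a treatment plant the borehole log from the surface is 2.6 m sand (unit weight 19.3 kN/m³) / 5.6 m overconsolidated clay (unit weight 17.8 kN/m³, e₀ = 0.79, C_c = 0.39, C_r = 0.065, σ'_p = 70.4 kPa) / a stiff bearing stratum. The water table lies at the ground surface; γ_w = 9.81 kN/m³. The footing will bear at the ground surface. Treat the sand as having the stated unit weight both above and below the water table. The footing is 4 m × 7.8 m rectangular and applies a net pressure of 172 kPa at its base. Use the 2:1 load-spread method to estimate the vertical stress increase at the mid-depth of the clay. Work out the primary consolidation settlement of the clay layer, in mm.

S_c ≈ 167 mm

Mid-depth of clay below the ground surface: z = 2.6 + 5.6/2 = 5.4 m.
Total vertical stress at mid-clay: σ_v = 19.3×2.6 + 17.8×2.8 = 100.02 kPa.
Pore pressure: u = 9.81×(5.4 − 0) = 52.974 kPa.
Initial effective stress: σ'_0 = σ_v − u = 100.02 − 52.974 = 47.046 kPa.
Stress increase at mid-clay by the 2:1 spreading method:
Δσ = qBL/((B+z)(L+z)) = 172×4×7.8/((4+5.4)(7.8+5.4)) = 43.25 kPa
Final effective stress: σ'_f = 47.046 + 43.25 = 90.296 kPa.
σ'_f = 90.296 > σ'_p = 70.4 kPa, so the stress path crosses the preconsolidation pressure — recompression up to σ'_p, then virgin compression beyond:
S_c = H/(1+e₀)·[C_r·log₁₀(σ'_p/σ'_0) + C_c·log₁₀(σ'_f/σ'_p)]
    = 5.6/1.79 × [0.065×log₁₀(70.4/47.046) + 0.39×log₁₀(90.296/70.4)]
    = 3.1285 × [0.011378 + 0.042157] = 0.1675 m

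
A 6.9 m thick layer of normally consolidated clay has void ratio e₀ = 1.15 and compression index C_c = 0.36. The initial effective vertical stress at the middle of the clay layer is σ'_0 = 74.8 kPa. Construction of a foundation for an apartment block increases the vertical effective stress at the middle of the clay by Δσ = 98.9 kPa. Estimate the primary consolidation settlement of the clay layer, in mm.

Final effective stress: σ'_f = σ'_0 + Δσ = 74.8 + 98.9 = 173.7 kPa.
Normally consolidated clay, so the full stress increment lies on the virgin compression line:
S_c = C_c·H/(1+e₀)·log₁₀(σ'_f/σ'_0) = 0.36×6.9/(1+1.15)×log₁₀(173.7/74.8)
    = 1.1553 × 0.3659 = 0.4227 m

S_c ≈ 423 mm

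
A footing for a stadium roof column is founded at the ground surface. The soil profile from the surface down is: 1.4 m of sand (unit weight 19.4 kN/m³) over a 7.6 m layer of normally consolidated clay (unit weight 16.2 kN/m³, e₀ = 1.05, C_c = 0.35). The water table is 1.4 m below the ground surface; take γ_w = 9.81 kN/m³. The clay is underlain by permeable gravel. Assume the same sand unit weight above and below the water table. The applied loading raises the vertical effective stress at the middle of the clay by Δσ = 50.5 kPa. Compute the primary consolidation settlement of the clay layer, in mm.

S_c ≈ 385 mm

Mid-depth of clay below the ground surface: z = 1.4 + 7.6/2 = 5.2 m.
Total vertical stress at mid-clay: σ_v = 19.4×1.4 + 16.2×3.8 = 88.72 kPa.
Pore pressure: u = 9.81×(5.2 − 1.4) = 37.278 kPa.
Initial effective stress: σ'_0 = σ_v − u = 88.72 − 37.278 = 51.442 kPa.
Final effective stress: σ'_f = σ'_0 + Δσ = 51.442 + 50.5 = 101.94 kPa.
Normally consolidated clay, so the full stress increment lies on the virgin compression line:
S_c = C_c·H/(1+e₀)·log₁₀(σ'_f/σ'_0) = 0.35×7.6/(1+1.05)×log₁₀(101.94/51.442)
    = 1.2976 × 0.29703 = 0.3854 m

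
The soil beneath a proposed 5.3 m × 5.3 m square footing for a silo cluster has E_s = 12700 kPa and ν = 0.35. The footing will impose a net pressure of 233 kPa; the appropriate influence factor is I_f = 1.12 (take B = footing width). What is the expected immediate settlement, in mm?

Immediate (elastic) settlement: S_e = q·B·(1−ν²)/E_s · I_f.
S_e = 233 × 5.3 × (1 − 0.35²) / 12700 × 1.12
    = 233 × 5.3 × 0.8775 / 12700 × 1.12
    = 0.09556 m = 95.56 mm

S_e ≈ 95.6 mm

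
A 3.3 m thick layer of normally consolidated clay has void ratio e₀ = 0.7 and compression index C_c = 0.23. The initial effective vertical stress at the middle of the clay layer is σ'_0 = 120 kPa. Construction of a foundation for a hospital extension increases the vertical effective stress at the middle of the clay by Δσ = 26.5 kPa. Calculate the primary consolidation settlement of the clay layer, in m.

S_c ≈ 0.0387 m

Final effective stress: σ'_f = σ'_0 + Δσ = 120 + 26.5 = 146.5 kPa.
Normally consolidated clay, so the full stress increment lies on the virgin compression line:
S_c = C_c·H/(1+e₀)·log₁₀(σ'_f/σ'_0) = 0.23×3.3/(1+0.7)×log₁₀(146.5/120)
    = 0.44647 × 0.086656 = 0.03869 m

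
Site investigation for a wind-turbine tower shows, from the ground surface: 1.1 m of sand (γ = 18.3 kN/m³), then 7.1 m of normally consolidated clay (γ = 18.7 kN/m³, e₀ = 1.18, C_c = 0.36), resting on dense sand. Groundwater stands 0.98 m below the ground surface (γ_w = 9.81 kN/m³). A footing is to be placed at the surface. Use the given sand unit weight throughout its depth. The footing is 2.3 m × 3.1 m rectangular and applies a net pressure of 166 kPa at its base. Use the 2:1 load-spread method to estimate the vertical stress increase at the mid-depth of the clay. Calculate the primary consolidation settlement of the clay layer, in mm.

Mid-depth of clay below the ground surface: z = 1.1 + 7.1/2 = 4.65 m.
Total vertical stress at mid-clay: σ_v = 18.3×1.1 + 18.7×3.55 = 86.515 kPa.
Pore pressure: u = 9.81×(4.65 − 0.98) = 36.003 kPa.
Initial effective stress: σ'_0 = σ_v − u = 86.515 − 36.003 = 50.512 kPa.
Stress increase at mid-clay by the 2:1 spreading method:
Δσ = qBL/((B+z)(L+z)) = 166×2.3×3.1/((2.3+4.65)(3.1+4.65)) = 21.974 kPa
Final effective stress: σ'_f = σ'_0 + Δσ = 50.512 + 21.974 = 72.486 kPa.
Normally consolidated clay, so the full stress increment lies on the virgin compression line:
S_c = C_c·H/(1+e₀)·log₁₀(σ'_f/σ'_0) = 0.36×7.1/(1+1.18)×log₁₀(72.486/50.512)
    = 1.1725 × 0.15686 = 0.1839 m

S_c ≈ 184 mm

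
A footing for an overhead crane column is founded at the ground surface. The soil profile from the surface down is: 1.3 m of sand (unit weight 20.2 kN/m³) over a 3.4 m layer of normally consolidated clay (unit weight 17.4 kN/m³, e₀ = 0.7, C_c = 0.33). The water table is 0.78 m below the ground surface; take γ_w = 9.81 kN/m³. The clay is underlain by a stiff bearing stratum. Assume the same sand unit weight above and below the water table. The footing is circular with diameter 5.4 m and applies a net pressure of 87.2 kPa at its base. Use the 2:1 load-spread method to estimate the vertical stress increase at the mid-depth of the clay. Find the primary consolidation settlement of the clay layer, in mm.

Mid-depth of clay below the ground surface: z = 1.3 + 3.4/2 = 3 m.
Total vertical stress at mid-clay: σ_v = 20.2×1.3 + 17.4×1.7 = 55.84 kPa.
Pore pressure: u = 9.81×(3 − 0.78) = 21.778 kPa.
Initial effective stress: σ'_0 = σ_v − u = 55.84 − 21.778 = 34.062 kPa.
Stress increase at mid-clay by the 2:1 spreading method:
Δσ ≈ qD²/(D+z)² = 87.2×5.4²/(5.4+3)² = 36.037 kPa
Final effective stress: σ'_f = σ'_0 + Δσ = 34.062 + 36.037 = 70.099 kPa.
Normally consolidated clay, so the full stress increment lies on the virgin compression line:
S_c = C_c·H/(1+e₀)·log₁₀(σ'_f/σ'_0) = 0.33×3.4/(1+0.7)×log₁₀(70.099/34.062)
    = 0.66 × 0.31344 = 0.2069 m

S_c ≈ 207 mm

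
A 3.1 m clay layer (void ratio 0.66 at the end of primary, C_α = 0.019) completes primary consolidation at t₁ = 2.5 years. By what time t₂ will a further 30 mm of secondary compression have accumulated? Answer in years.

t₂ ≈ 17.5 years

S_s = C_α·H/(1+e_p)·log₁₀(t₂/t₁) ⇒ log₁₀(t₂/t₁) = S_s·(1+e_p)/(C_α·H).
log₁₀(t₂/t₁) = 0.03 × (1+0.66) / (0.019×3.1) = 0.8455
t₂ = t₁ × 10^0.8455 = 2.5 × 7.006 = 17.52 years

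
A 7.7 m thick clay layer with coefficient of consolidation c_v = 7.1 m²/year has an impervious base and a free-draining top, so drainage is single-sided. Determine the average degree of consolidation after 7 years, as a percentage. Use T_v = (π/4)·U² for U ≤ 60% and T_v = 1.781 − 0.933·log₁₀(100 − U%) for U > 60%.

U ≈ 89.8 %

Drainage path length: H_d = H = 7.7 m (single drainage).
T_v = c_v·t/H_d² = 7.1×7/7.7² = 0.83825.
T_v = 0.83825 corresponds to the U > 60% branch:
U = 1 − 10^((1.781 − T_v)/0.933)/100 = 0.8976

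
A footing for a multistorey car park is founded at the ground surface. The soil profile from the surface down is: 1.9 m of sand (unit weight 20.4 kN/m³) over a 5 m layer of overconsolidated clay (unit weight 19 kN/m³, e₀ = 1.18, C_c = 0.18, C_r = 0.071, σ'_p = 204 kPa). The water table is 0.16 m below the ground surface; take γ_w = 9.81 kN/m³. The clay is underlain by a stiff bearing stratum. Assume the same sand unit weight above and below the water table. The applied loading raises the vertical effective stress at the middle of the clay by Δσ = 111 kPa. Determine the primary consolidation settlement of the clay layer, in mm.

S_c ≈ 88.3 mm

Mid-depth of clay below the ground surface: z = 1.9 + 5/2 = 4.4 m.
Total vertical stress at mid-clay: σ_v = 20.4×1.9 + 19×2.5 = 86.26 kPa.
Pore pressure: u = 9.81×(4.4 − 0.16) = 41.594 kPa.
Initial effective stress: σ'_0 = σ_v − u = 86.26 − 41.594 = 44.666 kPa.
Final effective stress: σ'_f = 44.666 + 111 = 155.67 kPa.
σ'_f = 155.67 ≤ σ'_p = 204 kPa, so the clay remains overconsolidated and only the recompression index applies:
S_c = C_r·H/(1+e₀)·log₁₀(σ'_f/σ'_0) = 0.071×5/2.18×log₁₀(155.67/44.666)
    = 0.16285 × 0.54223 = 0.0883 m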